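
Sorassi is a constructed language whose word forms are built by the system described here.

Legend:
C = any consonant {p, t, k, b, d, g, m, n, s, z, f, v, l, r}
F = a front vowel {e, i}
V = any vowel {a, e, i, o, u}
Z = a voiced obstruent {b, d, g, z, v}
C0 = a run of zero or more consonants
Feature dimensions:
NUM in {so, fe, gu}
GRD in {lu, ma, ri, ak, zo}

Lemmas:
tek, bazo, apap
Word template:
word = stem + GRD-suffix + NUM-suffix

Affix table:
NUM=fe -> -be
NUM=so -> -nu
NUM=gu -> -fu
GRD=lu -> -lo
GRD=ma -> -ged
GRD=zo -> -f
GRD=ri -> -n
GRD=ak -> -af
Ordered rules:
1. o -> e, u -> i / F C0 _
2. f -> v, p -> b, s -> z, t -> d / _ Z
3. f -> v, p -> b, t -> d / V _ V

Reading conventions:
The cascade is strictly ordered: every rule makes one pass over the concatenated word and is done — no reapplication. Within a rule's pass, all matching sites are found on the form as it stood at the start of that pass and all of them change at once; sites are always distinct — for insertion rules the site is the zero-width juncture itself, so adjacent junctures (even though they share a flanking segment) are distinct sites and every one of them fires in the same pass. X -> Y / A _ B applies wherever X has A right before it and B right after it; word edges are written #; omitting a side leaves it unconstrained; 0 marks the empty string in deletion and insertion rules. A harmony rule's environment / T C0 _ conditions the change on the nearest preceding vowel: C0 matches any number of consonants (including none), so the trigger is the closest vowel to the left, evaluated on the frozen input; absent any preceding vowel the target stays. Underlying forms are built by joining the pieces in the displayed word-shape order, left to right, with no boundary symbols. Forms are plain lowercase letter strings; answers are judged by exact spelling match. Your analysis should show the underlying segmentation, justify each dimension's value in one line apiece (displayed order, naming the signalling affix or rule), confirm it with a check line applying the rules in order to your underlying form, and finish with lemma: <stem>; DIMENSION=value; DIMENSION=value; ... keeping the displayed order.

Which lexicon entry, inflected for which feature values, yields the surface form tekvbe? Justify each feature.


underlying: tek-f-be
NUM=fe - signalled by the affix -be
GRD=zo - signalled by the affix -f
check: tekfbe -> tekfbe -> tekvbe -> tekvbe
lemma: tek; NUM=fe; GRD=zo


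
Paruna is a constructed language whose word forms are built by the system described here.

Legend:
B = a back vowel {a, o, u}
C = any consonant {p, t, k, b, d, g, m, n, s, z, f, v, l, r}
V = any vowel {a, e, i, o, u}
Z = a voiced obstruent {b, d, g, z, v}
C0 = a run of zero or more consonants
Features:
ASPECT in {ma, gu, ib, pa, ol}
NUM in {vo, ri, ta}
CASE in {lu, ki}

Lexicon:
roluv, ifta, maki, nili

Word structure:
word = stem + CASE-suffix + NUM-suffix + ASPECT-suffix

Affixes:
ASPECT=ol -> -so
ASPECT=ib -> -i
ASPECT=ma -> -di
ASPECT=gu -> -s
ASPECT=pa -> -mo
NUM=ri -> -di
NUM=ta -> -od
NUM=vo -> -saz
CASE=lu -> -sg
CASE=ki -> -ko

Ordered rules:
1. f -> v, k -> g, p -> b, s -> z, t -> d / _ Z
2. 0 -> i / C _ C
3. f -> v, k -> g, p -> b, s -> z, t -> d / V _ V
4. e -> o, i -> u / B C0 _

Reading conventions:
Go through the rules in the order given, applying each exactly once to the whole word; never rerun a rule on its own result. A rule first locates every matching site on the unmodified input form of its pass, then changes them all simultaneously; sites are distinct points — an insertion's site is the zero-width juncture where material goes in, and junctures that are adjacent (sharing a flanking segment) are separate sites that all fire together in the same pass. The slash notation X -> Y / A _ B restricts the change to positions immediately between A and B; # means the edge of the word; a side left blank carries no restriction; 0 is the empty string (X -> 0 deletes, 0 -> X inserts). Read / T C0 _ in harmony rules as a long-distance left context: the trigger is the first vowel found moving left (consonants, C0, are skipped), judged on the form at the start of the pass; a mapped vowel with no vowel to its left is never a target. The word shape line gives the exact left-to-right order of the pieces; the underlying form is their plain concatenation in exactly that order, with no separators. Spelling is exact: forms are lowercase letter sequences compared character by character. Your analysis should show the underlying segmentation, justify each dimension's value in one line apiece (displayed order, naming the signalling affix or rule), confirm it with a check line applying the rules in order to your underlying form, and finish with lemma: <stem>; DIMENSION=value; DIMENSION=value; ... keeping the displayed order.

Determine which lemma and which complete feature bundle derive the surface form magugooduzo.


underlying: maki-ko-od-so
ASPECT=ol - signalled by the affix -so
NUM=ta - signalled by the affix -od
CASE=ki - signalled by the affix -ko
check: makikoodso -> makikoodso -> makikoodiso -> magigoodizo -> magugooduzo
lemma: maki; ASPECT=ol; NUM=ta; CASE=ki


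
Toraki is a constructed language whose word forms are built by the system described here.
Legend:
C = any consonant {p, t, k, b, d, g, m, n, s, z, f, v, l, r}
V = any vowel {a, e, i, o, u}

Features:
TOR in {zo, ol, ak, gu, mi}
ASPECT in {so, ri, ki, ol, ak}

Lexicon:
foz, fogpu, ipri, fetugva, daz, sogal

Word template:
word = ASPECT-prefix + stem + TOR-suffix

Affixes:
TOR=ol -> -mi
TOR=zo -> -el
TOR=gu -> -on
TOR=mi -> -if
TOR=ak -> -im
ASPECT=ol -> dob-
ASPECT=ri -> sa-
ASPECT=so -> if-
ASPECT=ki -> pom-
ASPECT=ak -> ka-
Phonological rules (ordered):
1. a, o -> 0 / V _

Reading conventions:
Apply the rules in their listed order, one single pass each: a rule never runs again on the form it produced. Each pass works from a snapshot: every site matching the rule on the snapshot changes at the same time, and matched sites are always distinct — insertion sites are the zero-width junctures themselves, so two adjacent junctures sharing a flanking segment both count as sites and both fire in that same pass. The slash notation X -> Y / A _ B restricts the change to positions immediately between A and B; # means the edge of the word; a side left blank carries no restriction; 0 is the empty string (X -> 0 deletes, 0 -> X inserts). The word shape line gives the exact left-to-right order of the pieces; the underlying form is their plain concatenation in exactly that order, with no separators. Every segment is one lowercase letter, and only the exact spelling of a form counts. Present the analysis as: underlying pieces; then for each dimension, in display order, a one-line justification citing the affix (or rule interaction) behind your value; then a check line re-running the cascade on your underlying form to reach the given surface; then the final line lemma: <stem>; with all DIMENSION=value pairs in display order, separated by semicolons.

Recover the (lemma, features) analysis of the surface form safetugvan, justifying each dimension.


underlying: sa-fetugva-on
TOR=gu - signalled by the affix -on
ASPECT=ri - signalled by the affix sa-
check: safetugvaon -> safetugvan
lemma: fetugva; TOR=gu; ASPECT=ri


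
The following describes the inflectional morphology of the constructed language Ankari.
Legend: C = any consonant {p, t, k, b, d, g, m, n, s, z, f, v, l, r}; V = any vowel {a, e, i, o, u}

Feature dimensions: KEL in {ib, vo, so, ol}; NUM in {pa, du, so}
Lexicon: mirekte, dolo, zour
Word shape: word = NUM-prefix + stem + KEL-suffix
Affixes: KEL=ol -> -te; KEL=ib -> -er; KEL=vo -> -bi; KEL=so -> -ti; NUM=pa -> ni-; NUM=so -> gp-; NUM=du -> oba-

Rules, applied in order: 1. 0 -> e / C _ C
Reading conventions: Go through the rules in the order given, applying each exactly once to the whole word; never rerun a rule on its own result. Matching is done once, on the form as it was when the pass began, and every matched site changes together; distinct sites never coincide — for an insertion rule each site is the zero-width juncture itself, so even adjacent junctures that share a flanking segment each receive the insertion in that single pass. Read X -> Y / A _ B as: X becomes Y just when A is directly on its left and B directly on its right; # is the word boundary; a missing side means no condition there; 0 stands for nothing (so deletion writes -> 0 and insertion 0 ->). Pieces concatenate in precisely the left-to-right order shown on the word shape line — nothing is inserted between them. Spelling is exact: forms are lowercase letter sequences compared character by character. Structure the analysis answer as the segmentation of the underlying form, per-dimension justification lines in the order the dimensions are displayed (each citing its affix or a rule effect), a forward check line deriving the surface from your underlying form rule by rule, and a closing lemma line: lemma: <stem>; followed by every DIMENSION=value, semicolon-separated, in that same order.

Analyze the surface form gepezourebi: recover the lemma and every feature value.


underlying: gp-zour-bi
KEL=vo - signalled by the affix -bi
NUM=so - signalled by the affix gp-
check: gpzourbi -> gepezourebi
lemma: zour; KEL=vo; NUM=so


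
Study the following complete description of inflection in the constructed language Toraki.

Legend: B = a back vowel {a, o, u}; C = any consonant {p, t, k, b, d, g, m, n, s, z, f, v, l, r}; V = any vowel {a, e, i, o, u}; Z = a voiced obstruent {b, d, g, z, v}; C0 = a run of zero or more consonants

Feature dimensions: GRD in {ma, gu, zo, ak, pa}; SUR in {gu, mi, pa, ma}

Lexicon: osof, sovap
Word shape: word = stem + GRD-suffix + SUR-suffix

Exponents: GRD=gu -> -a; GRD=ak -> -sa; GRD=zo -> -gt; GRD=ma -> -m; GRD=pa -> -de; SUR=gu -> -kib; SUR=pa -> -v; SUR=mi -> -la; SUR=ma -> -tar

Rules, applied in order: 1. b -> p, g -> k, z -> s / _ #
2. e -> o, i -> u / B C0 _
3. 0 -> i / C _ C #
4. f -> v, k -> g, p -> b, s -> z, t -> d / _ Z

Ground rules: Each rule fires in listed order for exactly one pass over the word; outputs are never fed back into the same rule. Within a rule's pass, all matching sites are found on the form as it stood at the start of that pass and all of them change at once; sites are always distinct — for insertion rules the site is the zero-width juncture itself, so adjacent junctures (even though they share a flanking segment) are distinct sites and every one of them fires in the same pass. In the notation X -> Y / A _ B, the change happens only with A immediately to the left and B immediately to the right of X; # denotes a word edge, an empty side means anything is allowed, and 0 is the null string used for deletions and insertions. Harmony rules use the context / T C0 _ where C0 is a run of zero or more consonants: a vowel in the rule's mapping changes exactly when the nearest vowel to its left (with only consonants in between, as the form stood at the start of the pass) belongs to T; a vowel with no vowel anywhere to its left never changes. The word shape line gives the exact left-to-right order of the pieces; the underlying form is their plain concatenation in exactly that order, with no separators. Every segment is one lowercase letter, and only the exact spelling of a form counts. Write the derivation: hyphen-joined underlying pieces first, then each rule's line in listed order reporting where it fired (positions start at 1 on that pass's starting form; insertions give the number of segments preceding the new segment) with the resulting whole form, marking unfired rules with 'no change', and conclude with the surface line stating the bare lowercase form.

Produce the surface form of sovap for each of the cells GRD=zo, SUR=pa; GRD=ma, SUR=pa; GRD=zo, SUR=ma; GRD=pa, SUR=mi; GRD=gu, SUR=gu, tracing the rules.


cell GRD=zo, SUR=pa:
underlying: sovap-gt-v
1. b -> p, g -> k, z -> s / _ #: no change
2. e -> o, i -> u / B C0 _: no change
3. 0 -> i / C _ C #: inserts after position(s) 7: sovapgtiv
4. f -> v, k -> g, p -> b, s -> z, t -> d / _ Z: fires at position(s) 5: sovabgtiv
surface: sovabgtiv

cell GRD=ma, SUR=pa:
underlying: sovap-m-v
1. b -> p, g -> k, z -> s / _ #: no change
2. e -> o, i -> u / B C0 _: no change
3. 0 -> i / C _ C #: inserts after position(s) 6: sovapmiv
4. f -> v, k -> g, p -> b, s -> z, t -> d / _ Z: no change
surface: sovapmiv

cell GRD=zo, SUR=ma:
underlying: sovap-gt-tar
1. b -> p, g -> k, z -> s / _ #: no change
2. e -> o, i -> u / B C0 _: no change
3. 0 -> i / C _ C #: no change
4. f -> v, k -> g, p -> b, s -> z, t -> d / _ Z: fires at position(s) 5: sovabgttar
surface: sovabgttar

cell GRD=pa, SUR=mi:
underlying: sovap-de-la
1. b -> p, g -> k, z -> s / _ #: no change
2. e -> o, i -> u / B C0 _: fires at position(s) 7: sovapdola
3. 0 -> i / C _ C #: no change
4. f -> v, k -> g, p -> b, s -> z, t -> d / _ Z: fires at position(s) 5: sovabdola
surface: sovabdola

cell GRD=gu, SUR=gu:
underlying: sovap-a-kib
1. b -> p, g -> k, z -> s / _ #: fires at position(s) 9: sovapakip
2. e -> o, i -> u / B C0 _: fires at position(s) 8: sovapakup
3. 0 -> i / C _ C #: no change
4. f -> v, k -> g, p -> b, s -> z, t -> d / _ Z: no change
surface: sovapakup


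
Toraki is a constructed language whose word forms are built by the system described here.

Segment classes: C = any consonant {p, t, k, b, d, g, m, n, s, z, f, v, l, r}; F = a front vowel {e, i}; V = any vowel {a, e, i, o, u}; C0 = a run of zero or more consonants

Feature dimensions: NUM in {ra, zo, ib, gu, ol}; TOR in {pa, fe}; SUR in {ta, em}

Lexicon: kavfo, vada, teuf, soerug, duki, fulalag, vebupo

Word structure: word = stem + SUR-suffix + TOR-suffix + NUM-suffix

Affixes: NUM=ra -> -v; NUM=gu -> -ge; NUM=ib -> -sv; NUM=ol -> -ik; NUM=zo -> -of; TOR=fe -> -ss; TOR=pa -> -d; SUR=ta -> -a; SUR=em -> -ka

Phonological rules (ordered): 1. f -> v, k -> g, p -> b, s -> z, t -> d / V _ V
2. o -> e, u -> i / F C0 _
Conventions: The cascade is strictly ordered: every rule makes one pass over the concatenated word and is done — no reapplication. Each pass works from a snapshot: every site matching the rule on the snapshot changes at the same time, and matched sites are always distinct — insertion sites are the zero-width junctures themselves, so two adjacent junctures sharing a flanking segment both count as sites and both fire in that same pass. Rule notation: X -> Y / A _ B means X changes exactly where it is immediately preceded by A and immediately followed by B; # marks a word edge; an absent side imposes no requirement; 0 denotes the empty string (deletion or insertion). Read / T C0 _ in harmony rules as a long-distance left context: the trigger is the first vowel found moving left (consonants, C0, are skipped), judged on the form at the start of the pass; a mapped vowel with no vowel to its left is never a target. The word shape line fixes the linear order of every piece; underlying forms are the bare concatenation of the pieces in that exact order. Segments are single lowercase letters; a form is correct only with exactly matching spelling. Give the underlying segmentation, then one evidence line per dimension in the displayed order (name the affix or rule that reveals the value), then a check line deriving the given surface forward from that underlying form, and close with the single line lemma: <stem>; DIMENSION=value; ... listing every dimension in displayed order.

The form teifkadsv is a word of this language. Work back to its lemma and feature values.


underlying: teuf-ka-d-sv
NUM=ib - signalled by the affix -sv
TOR=pa - signalled by the affix -d
SUR=em - signalled by the affix -ka
check: teufkadsv -> teufkadsv -> teifkadsv
lemma: teuf; NUM=ib; TOR=pa; SUR=em


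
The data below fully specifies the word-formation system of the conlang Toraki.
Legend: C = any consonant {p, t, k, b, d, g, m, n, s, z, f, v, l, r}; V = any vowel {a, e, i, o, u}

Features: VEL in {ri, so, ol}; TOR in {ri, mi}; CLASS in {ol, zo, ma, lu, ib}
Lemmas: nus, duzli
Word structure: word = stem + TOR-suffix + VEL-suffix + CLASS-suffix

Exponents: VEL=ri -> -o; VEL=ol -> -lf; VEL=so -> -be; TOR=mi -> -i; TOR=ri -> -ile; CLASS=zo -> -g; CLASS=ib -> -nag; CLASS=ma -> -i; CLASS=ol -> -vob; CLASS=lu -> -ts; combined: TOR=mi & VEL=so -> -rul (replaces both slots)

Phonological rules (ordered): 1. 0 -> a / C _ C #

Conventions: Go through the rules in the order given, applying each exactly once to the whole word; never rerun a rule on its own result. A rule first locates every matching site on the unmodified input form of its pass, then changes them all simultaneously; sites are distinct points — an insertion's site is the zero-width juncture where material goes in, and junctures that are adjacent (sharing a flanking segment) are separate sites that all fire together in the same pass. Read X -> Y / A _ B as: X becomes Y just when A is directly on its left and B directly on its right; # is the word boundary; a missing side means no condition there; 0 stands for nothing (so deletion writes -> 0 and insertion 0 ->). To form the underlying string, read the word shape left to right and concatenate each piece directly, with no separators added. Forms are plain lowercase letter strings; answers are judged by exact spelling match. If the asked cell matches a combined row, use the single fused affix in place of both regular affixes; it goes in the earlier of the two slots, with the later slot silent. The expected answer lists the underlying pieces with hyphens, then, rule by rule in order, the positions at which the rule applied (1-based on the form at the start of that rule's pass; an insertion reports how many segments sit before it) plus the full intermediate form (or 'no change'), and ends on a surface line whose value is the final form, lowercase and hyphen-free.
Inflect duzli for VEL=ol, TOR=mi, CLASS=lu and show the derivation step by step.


underlying: duzli-i-lf-ts
1. 0 -> a / C _ C #: inserts after position(s) 9: duzliilftas
surface: duzliilftas


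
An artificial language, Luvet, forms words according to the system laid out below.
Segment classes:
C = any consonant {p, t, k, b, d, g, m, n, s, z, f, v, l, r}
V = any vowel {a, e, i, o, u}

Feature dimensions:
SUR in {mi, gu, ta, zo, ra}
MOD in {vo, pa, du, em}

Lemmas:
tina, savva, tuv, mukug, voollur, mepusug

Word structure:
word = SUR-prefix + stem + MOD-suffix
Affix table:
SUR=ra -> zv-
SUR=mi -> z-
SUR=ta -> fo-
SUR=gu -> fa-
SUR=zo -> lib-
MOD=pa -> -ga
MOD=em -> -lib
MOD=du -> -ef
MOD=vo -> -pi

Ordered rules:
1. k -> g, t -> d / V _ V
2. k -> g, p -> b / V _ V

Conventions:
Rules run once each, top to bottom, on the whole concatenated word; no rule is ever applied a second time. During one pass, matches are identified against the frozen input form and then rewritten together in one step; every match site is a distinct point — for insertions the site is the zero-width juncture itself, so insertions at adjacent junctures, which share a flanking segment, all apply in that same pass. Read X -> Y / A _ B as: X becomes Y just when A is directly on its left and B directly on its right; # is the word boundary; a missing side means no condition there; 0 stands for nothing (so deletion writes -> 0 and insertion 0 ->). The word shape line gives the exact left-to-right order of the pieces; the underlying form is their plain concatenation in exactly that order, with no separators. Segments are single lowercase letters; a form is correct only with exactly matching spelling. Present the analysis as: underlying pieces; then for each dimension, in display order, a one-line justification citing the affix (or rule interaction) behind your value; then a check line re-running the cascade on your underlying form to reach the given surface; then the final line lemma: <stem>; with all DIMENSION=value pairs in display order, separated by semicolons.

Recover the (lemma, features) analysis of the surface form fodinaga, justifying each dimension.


underlying: fo-tina-ga
SUR=ta - signalled by the affix fo-
MOD=pa - signalled by the affix -ga
check: fotinaga -> fodinaga -> fodinaga
lemma: tina; SUR=ta; MOD=pa


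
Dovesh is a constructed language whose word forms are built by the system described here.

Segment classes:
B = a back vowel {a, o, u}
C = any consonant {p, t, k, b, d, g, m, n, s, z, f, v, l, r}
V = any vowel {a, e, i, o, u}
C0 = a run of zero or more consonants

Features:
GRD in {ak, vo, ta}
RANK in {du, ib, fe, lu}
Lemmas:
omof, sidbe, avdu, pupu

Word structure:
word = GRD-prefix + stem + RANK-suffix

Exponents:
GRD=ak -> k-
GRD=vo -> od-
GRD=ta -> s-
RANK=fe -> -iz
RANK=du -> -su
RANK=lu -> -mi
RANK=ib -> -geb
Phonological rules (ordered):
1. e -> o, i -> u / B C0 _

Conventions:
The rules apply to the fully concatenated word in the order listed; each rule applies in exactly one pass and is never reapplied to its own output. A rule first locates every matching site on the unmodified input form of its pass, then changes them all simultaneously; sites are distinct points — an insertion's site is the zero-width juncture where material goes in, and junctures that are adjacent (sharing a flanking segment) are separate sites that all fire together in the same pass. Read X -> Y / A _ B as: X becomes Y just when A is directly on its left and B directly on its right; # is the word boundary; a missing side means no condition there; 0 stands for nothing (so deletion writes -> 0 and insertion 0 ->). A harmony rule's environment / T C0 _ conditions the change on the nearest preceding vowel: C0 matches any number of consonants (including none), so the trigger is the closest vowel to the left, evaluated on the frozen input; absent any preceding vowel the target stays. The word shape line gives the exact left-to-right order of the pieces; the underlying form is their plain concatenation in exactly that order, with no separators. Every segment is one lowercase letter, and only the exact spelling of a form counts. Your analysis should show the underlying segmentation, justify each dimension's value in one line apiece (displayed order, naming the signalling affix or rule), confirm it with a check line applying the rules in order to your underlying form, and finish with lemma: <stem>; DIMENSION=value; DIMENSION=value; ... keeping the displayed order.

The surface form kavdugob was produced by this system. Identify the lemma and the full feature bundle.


underlying: k-avdu-geb
GRD=ak - signalled by the affix k-
RANK=ib - signalled by the affix -geb
check: kavdugeb -> kavdugob
lemma: avdu; GRD=ak; RANK=ib


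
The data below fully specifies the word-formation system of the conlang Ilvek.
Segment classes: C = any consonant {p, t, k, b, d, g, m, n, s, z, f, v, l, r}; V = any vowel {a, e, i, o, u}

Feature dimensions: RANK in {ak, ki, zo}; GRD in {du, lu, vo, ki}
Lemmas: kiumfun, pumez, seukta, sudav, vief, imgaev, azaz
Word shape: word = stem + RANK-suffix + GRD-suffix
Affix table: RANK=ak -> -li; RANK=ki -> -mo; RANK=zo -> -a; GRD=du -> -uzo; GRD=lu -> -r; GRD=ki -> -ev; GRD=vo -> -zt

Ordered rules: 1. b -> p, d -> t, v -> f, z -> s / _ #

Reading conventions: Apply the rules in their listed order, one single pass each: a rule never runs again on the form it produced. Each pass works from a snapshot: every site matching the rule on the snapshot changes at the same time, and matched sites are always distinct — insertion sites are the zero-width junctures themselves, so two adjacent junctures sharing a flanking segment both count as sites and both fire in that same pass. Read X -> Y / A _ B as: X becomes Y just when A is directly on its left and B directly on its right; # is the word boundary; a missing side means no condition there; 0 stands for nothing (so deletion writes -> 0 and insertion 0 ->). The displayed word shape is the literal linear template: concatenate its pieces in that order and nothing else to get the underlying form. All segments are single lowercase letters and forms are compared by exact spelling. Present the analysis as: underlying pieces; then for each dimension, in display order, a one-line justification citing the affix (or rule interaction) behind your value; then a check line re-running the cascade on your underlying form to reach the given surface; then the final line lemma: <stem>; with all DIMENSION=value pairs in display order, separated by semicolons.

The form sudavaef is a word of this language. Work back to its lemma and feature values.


underlying: sudav-a-ev
RANK=zo - signalled by the affix -a
GRD=ki - signalled by the affix -ev
check: sudavaev -> sudavaef
lemma: sudav; RANK=zo; GRD=ki


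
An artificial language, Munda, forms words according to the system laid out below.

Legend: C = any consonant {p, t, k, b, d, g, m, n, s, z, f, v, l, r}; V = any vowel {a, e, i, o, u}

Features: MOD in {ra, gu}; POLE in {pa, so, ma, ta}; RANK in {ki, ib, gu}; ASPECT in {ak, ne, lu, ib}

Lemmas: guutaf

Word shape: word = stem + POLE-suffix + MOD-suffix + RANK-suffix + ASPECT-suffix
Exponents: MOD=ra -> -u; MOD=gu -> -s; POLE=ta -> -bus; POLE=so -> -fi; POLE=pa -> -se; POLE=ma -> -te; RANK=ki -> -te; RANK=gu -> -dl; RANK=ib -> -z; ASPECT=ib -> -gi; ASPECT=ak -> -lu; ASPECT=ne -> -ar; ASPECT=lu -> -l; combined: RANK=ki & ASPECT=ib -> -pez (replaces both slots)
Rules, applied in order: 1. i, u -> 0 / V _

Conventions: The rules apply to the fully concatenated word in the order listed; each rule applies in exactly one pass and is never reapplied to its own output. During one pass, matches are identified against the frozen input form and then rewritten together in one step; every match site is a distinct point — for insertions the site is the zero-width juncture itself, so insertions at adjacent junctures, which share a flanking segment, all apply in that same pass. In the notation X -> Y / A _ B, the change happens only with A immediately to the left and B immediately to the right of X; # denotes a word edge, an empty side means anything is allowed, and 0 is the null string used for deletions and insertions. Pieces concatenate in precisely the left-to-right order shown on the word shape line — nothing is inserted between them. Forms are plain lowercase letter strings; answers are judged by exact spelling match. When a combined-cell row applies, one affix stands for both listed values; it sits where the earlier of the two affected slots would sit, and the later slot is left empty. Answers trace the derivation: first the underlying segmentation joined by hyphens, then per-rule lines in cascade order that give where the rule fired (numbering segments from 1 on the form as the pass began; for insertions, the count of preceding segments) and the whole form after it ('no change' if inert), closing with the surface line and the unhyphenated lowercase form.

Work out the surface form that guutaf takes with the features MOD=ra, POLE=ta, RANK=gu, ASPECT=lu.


underlying: guutaf-bus-u-dl-l
1. i, u -> 0 / V _: fires at position(s) 3: gutafbusudll
surface: gutafbusudll


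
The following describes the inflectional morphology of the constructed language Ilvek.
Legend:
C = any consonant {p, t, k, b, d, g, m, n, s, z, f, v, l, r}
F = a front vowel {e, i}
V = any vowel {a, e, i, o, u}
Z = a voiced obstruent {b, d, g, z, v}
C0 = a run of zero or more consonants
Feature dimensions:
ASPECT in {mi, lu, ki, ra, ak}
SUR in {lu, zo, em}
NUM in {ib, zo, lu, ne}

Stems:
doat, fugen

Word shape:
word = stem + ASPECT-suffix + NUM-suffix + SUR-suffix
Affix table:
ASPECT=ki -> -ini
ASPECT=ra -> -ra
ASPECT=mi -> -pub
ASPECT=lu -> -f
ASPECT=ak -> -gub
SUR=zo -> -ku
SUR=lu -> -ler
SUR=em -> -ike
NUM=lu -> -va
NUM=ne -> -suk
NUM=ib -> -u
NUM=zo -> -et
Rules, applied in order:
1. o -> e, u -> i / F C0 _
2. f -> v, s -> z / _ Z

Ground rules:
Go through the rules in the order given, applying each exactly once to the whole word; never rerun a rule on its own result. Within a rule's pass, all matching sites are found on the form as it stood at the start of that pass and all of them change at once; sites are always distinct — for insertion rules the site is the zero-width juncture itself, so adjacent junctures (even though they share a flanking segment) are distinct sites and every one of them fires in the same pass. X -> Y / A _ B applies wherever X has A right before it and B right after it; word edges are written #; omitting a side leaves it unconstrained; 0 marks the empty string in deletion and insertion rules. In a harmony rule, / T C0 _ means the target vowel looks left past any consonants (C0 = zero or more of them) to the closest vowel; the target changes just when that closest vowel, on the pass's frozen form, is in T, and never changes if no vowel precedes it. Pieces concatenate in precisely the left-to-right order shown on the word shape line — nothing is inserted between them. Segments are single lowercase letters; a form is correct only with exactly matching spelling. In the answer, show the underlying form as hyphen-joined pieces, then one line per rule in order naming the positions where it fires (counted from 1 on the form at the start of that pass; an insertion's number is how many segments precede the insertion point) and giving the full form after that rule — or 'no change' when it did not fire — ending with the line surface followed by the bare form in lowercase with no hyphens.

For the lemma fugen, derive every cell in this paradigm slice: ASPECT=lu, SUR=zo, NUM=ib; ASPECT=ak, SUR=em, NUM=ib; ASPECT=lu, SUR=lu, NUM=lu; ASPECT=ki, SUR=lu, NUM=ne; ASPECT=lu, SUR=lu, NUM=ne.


cell ASPECT=lu, SUR=zo, NUM=ib:
underlying: fugen-f-u-ku
1. o -> e, u -> i / F C0 _: fires at position(s) 7: fugenfiku
2. f -> v, s -> z / _ Z: no change
surface: fugenfiku

cell ASPECT=ak, SUR=em, NUM=ib:
underlying: fugen-gub-u-ike
1. o -> e, u -> i / F C0 _: fires at position(s) 7: fugengibuike
2. f -> v, s -> z / _ Z: no change
surface: fugengibuike

cell ASPECT=lu, SUR=lu, NUM=lu:
underlying: fugen-f-va-ler
1. o -> e, u -> i / F C0 _: no change
2. f -> v, s -> z / _ Z: fires at position(s) 6: fugenvvaler
surface: fugenvvaler

cell ASPECT=ki, SUR=lu, NUM=ne:
underlying: fugen-ini-suk-ler
1. o -> e, u -> i / F C0 _: fires at position(s) 10: fugeninisikler
2. f -> v, s -> z / _ Z: no change
surface: fugeninisikler

cell ASPECT=lu, SUR=lu, NUM=ne:
underlying: fugen-f-suk-ler
1. o -> e, u -> i / F C0 _: fires at position(s) 8: fugenfsikler
2. f -> v, s -> z / _ Z: no change
surface: fugenfsikler


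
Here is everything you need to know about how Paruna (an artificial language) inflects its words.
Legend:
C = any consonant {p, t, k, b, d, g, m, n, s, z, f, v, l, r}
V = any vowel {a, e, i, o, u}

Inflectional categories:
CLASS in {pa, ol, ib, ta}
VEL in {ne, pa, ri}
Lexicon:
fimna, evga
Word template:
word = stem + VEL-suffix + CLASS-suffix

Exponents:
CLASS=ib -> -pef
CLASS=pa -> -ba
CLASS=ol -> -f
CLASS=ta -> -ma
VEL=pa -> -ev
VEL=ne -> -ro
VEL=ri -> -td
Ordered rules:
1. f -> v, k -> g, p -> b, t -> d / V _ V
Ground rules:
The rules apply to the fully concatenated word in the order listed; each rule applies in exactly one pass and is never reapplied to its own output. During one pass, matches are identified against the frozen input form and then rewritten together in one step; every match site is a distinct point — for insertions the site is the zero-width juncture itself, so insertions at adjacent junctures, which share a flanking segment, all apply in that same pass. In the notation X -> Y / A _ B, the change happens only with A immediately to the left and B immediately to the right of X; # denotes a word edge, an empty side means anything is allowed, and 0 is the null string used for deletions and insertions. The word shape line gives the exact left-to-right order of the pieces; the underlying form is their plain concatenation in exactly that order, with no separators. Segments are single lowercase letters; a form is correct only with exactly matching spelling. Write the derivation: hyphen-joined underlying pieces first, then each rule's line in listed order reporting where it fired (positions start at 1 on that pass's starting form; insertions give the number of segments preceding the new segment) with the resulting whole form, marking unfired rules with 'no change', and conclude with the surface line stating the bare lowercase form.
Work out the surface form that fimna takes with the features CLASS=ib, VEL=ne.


underlying: fimna-ro-pef
1. f -> v, k -> g, p -> b, t -> d / V _ V: fires at position(s) 8: fimnarobef
surface: fimnarobef


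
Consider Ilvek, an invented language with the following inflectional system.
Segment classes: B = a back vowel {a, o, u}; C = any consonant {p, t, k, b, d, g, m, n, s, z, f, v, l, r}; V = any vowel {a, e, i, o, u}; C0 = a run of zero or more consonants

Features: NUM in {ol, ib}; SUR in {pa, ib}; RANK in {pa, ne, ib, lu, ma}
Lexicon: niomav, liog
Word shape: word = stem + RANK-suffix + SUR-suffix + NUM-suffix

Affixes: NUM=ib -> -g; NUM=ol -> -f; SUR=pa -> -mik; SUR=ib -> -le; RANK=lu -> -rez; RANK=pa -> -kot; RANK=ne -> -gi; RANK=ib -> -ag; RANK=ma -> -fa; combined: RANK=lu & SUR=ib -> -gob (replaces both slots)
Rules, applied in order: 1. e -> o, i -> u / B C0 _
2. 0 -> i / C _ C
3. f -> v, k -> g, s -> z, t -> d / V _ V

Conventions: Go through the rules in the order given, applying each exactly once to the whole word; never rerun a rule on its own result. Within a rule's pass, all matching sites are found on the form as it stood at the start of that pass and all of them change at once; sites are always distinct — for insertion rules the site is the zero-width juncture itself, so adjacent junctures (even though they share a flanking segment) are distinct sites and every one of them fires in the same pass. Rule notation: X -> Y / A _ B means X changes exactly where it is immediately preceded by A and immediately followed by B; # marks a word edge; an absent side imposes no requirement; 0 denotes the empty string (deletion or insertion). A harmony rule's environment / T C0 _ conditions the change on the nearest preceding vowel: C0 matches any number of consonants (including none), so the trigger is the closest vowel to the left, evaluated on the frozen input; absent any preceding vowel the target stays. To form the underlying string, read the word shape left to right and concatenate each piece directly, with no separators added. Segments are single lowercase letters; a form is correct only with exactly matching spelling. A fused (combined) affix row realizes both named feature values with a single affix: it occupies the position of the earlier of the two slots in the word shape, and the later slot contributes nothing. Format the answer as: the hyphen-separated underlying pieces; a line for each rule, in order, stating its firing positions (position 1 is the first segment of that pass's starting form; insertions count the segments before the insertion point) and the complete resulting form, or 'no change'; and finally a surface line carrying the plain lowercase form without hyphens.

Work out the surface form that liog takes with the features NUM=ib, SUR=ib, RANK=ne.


underlying: liog-gi-le-g
1. e -> o, i -> u / B C0 _: fires at position(s) 6: liogguleg
2. 0 -> i / C _ C: inserts after position(s) 4: liogiguleg
3. f -> v, k -> g, s -> z, t -> d / V _ V: no change
surface: liogiguleg


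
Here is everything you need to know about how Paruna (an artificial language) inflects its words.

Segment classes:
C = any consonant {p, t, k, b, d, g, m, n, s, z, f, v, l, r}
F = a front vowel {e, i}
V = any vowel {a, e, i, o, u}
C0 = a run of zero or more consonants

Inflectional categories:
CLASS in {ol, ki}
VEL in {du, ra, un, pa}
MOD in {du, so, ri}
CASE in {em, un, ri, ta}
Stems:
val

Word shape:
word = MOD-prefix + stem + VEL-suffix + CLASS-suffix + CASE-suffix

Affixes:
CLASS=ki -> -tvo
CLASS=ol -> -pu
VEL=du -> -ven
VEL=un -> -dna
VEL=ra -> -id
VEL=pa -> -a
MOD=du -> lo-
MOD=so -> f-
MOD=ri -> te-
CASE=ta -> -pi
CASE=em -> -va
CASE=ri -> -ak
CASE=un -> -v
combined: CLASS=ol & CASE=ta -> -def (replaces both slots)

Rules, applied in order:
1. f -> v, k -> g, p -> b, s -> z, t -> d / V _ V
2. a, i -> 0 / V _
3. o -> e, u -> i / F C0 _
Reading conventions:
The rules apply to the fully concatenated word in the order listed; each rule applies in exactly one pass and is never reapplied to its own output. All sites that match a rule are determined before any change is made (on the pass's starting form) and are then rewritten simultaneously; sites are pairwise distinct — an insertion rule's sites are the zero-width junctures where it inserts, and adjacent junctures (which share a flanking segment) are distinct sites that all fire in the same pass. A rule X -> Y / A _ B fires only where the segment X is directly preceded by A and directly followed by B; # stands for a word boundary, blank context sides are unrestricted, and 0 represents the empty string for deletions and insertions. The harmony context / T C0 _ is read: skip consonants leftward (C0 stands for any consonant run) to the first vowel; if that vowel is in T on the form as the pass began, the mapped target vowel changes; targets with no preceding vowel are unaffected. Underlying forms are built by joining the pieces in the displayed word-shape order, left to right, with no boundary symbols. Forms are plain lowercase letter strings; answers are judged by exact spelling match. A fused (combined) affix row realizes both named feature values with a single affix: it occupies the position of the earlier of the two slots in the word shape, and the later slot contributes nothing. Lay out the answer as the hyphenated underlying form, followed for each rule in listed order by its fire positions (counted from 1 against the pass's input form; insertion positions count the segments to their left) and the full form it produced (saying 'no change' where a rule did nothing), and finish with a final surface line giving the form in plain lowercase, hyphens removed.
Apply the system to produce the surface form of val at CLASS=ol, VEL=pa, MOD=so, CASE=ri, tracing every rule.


underlying: f-val-a-pu-ak
1. f -> v, k -> g, p -> b, s -> z, t -> d / V _ V: fires at position(s) 6: fvalabuak
2. a, i -> 0 / V _: fires at position(s) 8: fvalabuk
3. o -> e, u -> i / F C0 _: no change
surface: fvalabuk


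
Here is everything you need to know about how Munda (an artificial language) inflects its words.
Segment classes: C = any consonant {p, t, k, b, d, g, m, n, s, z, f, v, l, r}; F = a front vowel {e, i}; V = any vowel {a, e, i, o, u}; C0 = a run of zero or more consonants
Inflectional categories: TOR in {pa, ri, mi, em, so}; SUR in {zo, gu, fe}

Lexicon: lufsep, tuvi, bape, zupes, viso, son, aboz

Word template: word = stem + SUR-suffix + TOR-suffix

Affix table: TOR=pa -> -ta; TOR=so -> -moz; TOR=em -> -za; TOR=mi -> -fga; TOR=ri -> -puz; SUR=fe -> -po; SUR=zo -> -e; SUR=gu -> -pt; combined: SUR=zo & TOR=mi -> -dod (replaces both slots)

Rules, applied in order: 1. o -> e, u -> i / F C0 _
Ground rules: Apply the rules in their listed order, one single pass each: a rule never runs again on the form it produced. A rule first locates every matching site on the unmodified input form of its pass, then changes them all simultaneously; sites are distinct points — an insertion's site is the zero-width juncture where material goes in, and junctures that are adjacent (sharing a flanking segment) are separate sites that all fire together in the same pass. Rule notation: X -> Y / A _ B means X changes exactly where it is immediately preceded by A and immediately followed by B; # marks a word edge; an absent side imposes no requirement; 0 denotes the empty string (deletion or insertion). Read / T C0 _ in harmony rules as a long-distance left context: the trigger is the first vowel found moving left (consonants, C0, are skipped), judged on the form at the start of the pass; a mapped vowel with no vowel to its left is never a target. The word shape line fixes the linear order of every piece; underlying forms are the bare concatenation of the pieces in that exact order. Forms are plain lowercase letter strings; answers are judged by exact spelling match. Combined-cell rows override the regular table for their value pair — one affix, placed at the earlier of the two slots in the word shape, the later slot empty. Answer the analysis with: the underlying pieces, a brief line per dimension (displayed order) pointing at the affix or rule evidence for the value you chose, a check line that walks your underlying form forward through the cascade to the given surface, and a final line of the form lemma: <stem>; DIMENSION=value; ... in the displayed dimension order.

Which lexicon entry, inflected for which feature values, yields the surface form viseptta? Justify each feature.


underlying: viso-pt-ta
TOR=pa - signalled by the affix -ta
SUR=gu - signalled by the affix -pt
check: visoptta -> viseptta
lemma: viso; TOR=pa; SUR=gu
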